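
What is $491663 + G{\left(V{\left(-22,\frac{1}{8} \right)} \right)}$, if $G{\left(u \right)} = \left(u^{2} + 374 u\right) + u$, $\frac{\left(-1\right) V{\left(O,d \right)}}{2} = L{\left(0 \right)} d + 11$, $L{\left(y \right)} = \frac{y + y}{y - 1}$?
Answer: $483897$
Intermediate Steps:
$L{\left(y \right)} = \frac{2 y}{-1 + y}$
$V{\left(O,d \right)} = -22$ ($V{\left(O,d \right)} = - 2 \left(2 \cdot 0 \frac{1}{-1 + 0} d + 11\right) = - 2 \left(2 \cdot 0 \frac{1}{-1} d + 11\right) = - 2 \left(2 \cdot 0 \left(-1\right) d + 11\right) = - 2 \left(0 d + 11\right) = - 2 \left(0 + 11\right) = \left(-2\right) 11 = -22$)
$G{\left(u \right)} = u^{2} + 375 u$
$491663 + G{\left(V{\left(-22,\frac{1}{8} \right)} \right)} = 491663 - 22 \left(375 - 22\right) = 491663 - 7766 = 483897$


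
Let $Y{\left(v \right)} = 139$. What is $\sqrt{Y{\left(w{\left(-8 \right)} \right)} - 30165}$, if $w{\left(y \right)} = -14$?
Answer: $i \sqrt{30026} \approx 173.28 i$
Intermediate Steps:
$\sqrt{Y{\left(w{\left(-8 \right)} \right)} - 30165} = \sqrt{139 - 30165} = \sqrt{-30026} = i \sqrt{30026}$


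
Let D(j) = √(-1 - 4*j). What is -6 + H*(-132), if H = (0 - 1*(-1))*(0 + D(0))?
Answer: -6 - 132*I ≈ -6.0 - 132.0*I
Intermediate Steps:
H = I (H = (0 - 1*(-1))*(0 + √(-1 - 4*0)) = (0 + 1)*(0 + √(-1 + 0)) = 1*(0 + √(-1)) = 1*(0 + I) = 1*I = I ≈ 1.0*I)
-6 + H*(-132) = -6 + I*(-132) = -6 - 132*I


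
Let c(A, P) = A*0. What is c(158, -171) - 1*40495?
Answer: -40495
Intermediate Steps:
c(A, P) = 0
c(158, -171) - 1*40495 = 0 - 1*40495 = 0 - 40495 = -40495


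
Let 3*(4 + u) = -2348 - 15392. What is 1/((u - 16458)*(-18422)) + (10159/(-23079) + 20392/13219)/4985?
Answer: 415914981444966739/1880651388462132678420 ≈ 0.00022115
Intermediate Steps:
u = -17752/3 (u = -4 + (-2348 - 15392)/3 = -4 + (1/3)*(-17740) = -4 - 17740/3 = -17752/3 ≈ -5917.3)
1/((u - 16458)*(-18422)) + (10159/(-23079) + 20392/13219)/4985 = 1/(-17752/3 - 16458*(-18422)) + (10159/(-23079) + 20392/13219)/4985 = -1/18422/(-67126/3) + (10159*(-1/23079) + 20392*(1/13219))*(1/4985) = -3/67126*(-1/18422) + (-10159/23079 + 20392/13219)*(1/4985) = 3/1236595172 + (336335147/305081301)*(1/4985) = 3/1236595172 + 336335147/1520830285485 = 415914981444966739/1880651388462132678420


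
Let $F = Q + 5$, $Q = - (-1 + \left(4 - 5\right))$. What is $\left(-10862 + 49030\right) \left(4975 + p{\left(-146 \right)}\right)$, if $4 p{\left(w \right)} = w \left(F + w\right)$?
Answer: $383531148$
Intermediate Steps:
$Q = 2$ ($Q = - (-1 - 1) = \left(-1\right) \left(-2\right) = 2$)
$F = 7$ ($F = 2 + 5 = 7$)
$p{\left(w \right)} = \frac{w \left(7 + w\right)}{4}$
$\left(-10862 + 49030\right) \left(4975 + p{\left(-146 \right)}\right) = \left(-10862 + 49030\right) \left(4975 + \frac{1}{4} \left(-146\right) \left(7 - 146\right)\right) = 38168 \left(4975 + \frac{1}{4} \left(-146\right) \left(-139\right)\right) = 38168 \left(4975 + \frac{10147}{2}\right) = 38168 \cdot \frac{20097}{2} = 383531148$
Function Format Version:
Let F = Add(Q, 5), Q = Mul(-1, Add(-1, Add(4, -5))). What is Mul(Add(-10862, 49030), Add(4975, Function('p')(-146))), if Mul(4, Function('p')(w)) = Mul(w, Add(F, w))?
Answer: 383531148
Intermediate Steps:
Q = 2 (Q = Mul(-1, Add(-1, -1)) = Mul(-1, -2) = 2)
F = 7 (F = Add(2, 5) = 7)
Function('p')(w) = Mul(Rational(1, 4), w, Add(7, w)) (Function('p')(w) = Mul(Rational(1, 4), Mul(w, Add(7, w))) = Mul(Rational(1, 4), w, Add(7, w)))
Mul(Add(-10862, 49030), Add(4975, Function('p')(-146))) = Mul(Add(-10862, 49030), Add(4975, Mul(Rational(1, 4), -146, Add(7, -146)))) = Mul(38168, Add(4975, Mul(Rational(1, 4), -146, -139))) = Mul(38168, Add(4975, Rational(10147, 2))) = Mul(38168, Rational(20097, 2)) = 383531148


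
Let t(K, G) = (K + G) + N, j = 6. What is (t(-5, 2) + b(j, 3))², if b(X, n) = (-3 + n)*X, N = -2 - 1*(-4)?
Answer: 1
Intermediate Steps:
N = 2 (N = -2 + 4 = 2)
b(X, n) = X*(-3 + n)
t(K, G) = 2 + G + K (t(K, G) = (K + G) + 2 = (G + K) + 2 = 2 + G + K)
(t(-5, 2) + b(j, 3))² = ((2 + 2 - 5) + 6*(-3 + 3))² = (-1 + 6*0)² = (-1 + 0)² = (-1)² = 1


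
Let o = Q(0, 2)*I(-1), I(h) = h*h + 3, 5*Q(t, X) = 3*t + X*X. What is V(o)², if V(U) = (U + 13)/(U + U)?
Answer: 6561/1024 ≈ 6.4072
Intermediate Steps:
Q(t, X) = X²/5 + 3*t/5 (Q(t, X) = (3*t + X*X)/5 = (3*t + X²)/5 = (X² + 3*t)/5 = X²/5 + 3*t/5)
I(h) = 3 + h² (I(h) = h² + 3 = 3 + h²)
o = 16/5 (o = ((⅕)*2² + (⅗)*0)*(3 + (-1)²) = ((⅕)*4 + 0)*(3 + 1) = (⅘ + 0)*4 = (⅘)*4 = 16/5 ≈ 3.2000)
V(U) = (13 + U)/(2*U) (V(U) = (13 + U)/((2*U)) = (13 + U)*(1/(2*U)) = (13 + U)/(2*U))
V(o)² = ((13 + 16/5)/(2*(16/5)))² = ((½)*(5/16)*(81/5))² = (81/32)² = 6561/1024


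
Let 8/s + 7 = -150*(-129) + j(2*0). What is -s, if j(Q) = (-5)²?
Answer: -1/2421 ≈ -0.00041305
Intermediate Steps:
j(Q) = 25
s = 1/2421 (s = 8/(-7 + (-150*(-129) + 25)) = 8/(-7 + (19350 + 25)) = 8/(-7 + 19375) = 8/19368 = 8*(1/19368) = 1/2421 ≈ 0.00041305)
-s = -1*1/2421 = -1/2421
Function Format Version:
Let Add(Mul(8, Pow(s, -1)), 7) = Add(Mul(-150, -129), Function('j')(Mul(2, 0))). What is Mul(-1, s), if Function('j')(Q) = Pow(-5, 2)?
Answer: Rational(-1, 2421) ≈ -0.00041305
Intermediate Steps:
Function('j')(Q) = 25
s = Rational(1, 2421) (s = Mul(8, Pow(Add(-7, Add(Mul(-150, -129), 25)), -1)) = Mul(8, Pow(Add(-7, Add(19350, 25)), -1)) = Mul(8, Pow(Add(-7, 19375), -1)) = Mul(8, Pow(19368, -1)) = Mul(8, Rational(1, 19368)) = Rational(1, 2421) ≈ 0.00041305)
Mul(-1, s) = Mul(-1, Rational(1, 2421)) = Rational(-1, 2421)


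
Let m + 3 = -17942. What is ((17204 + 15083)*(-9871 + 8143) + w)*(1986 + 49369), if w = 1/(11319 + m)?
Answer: -18984781230404635/6626 ≈ -2.8652e+12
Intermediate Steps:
m = -17945 (m = -3 - 17942 = -17945)
w = -1/6626 (w = 1/(11319 - 17945) = 1/(-6626) = -1/6626 ≈ -0.00015092)
((17204 + 15083)*(-9871 + 8143) + w)*(1986 + 49369) = ((17204 + 15083)*(-9871 + 8143) - 1/6626)*(1986 + 49369) = (32287*(-1728) - 1/6626)*51355 = (-55791936 - 1/6626)*51355 = -369677367937/6626*51355 = -18984781230404635/6626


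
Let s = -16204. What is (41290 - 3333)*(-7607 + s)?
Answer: -903794127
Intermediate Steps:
(41290 - 3333)*(-7607 + s) = (41290 - 3333)*(-7607 - 16204) = 37957*(-23811) = -903794127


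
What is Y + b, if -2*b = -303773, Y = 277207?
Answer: 858187/2 ≈ 4.2909e+5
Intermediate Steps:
b = 303773/2 (b = -1/2*(-303773) = 303773/2 ≈ 1.5189e+5)
Y + b = 277207 + 303773/2 = 858187/2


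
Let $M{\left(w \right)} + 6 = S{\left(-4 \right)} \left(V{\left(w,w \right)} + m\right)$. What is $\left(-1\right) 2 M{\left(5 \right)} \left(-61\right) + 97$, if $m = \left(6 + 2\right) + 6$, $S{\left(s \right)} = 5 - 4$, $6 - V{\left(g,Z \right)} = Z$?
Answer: $1195$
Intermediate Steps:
$V{\left(g,Z \right)} = 6 - Z$
$S{\left(s \right)} = 1$
$m = 14$ ($m = 8 + 6 = 14$)
$M{\left(w \right)} = 14 - w$ ($M{\left(w \right)} = -6 + 1 \left(\left(6 - w\right) + 14\right) = -6 + 1 \left(20 - w\right) = -6 - \left(-20 + w\right) = 14 - w$)
$\left(-1\right) 2 M{\left(5 \right)} \left(-61\right) + 97 = \left(-1\right) 2 \left(14 - 5\right) \left(-61\right) + 97 = - 2 \left(14 - 5\right) \left(-61\right) + 97 = \left(-2\right) 9 \left(-61\right) + 97 = \left(-18\right) \left(-61\right) + 97 = 1098 + 97 = 1195$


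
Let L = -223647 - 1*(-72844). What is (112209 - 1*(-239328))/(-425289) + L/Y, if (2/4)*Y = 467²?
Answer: -72489187551/61833901814 ≈ -1.1723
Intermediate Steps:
Y = 436178 (Y = 2*467² = 2*218089 = 436178)
L = -150803 (L = -223647 + 72844 = -150803)
(112209 - 1*(-239328))/(-425289) + L/Y = (112209 - 1*(-239328))/(-425289) - 150803/436178 = (112209 + 239328)*(-1/425289) - 150803*1/436178 = 351537*(-1/425289) - 150803/436178 = -117179/141763 - 150803/436178 = -72489187551/61833901814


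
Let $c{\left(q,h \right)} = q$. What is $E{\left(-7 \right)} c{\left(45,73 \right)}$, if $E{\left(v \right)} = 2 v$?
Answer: $-630$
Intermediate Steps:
$E{\left(-7 \right)} c{\left(45,73 \right)} = 2 \left(-7\right) 45 = \left(-14\right) 45 = -630$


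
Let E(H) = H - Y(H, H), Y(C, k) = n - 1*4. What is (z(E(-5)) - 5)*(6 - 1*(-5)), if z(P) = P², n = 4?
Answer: 220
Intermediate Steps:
Y(C, k) = 0 (Y(C, k) = 4 - 1*4 = 4 - 4 = 0)
E(H) = H (E(H) = H - 1*0 = H + 0 = H)
(z(E(-5)) - 5)*(6 - 1*(-5)) = ((-5)² - 5)*(6 - 1*(-5)) = (25 - 5)*(6 + 5) = 20*11 = 220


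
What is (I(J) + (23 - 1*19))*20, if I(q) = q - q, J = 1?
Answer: 80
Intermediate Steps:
I(q) = 0
(I(J) + (23 - 1*19))*20 = (0 + (23 - 1*19))*20 = (0 + (23 - 19))*20 = (0 + 4)*20 = 4*20 = 80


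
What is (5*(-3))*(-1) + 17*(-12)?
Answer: -189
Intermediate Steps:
(5*(-3))*(-1) + 17*(-12) = -15*(-1) - 204 = 15 - 204 = -189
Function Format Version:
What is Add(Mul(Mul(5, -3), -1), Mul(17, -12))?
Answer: -189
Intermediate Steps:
Add(Mul(Mul(5, -3), -1), Mul(17, -12)) = Add(Mul(-15, -1), -204) = Add(15, -204) = -189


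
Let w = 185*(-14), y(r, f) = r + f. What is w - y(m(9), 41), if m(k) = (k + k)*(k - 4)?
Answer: -2721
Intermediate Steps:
m(k) = 2*k*(-4 + k) (m(k) = (2*k)*(-4 + k) = 2*k*(-4 + k))
y(r, f) = f + r
w = -2590
w - y(m(9), 41) = -2590 - (41 + 2*9*(-4 + 9)) = -2590 - (41 + 2*9*5) = -2590 - (41 + 90) = -2590 - 1*131 = -2590 - 131 = -2721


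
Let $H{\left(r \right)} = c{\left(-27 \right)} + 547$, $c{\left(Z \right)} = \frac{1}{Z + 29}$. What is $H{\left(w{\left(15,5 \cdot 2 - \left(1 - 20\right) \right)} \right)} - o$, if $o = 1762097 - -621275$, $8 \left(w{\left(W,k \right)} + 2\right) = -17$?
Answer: $- \frac{4765649}{2} \approx -2.3828 \cdot 10^{6}$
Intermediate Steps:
$c{\left(Z \right)} = \frac{1}{29 + Z}$
$w{\left(W,k \right)} = - \frac{33}{8}$ ($w{\left(W,k \right)} = -2 + \frac{1}{8} \left(-17\right) = -2 - \frac{17}{8} = - \frac{33}{8}$)
$H{\left(r \right)} = \frac{1095}{2}$ ($H{\left(r \right)} = \frac{1}{29 - 27} + 547 = \frac{1}{2} + 547 = \frac{1095}{2}$)
$o = 2383372$ ($o = 1762097 + 621275 = 2383372$)
$H{\left(w{\left(15,5 \cdot 2 - \left(1 - 20\right) \right)} \right)} - o = \frac{1095}{2} - 2383372 = - \frac{4765649}{2}$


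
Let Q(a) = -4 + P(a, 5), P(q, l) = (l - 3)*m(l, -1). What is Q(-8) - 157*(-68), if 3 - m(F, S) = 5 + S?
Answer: 10670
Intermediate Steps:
m(F, S) = -2 - S (m(F, S) = 3 - (5 + S) = 3 + (-5 - S) = -2 - S)
P(q, l) = 3 - l (P(q, l) = (l - 3)*(-2 - 1*(-1)) = (-3 + l)*(-2 + 1) = (-3 + l)*(-1) = 3 - l)
Q(a) = -6 (Q(a) = -4 + (3 - 1*5) = -4 + (3 - 5) = -4 - 2 = -6)
Q(-8) - 157*(-68) = -6 - 157*(-68) = -6 + 10676 = 10670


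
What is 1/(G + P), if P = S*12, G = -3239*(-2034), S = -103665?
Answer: 1/5344146 ≈ 1.8712e-7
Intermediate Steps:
G = 6588126
P = -1243980 (P = -103665*12 = -1243980)
1/(G + P) = 1/(6588126 - 1243980) = 1/5344146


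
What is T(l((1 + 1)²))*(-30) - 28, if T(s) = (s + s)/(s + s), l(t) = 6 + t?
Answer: -58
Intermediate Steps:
T(s) = 1 (T(s) = (2*s)/((2*s)) = (2*s)*(1/(2*s)) = 1)
T(l((1 + 1)²))*(-30) - 28 = 1*(-30) - 28 = -30 - 28 = -58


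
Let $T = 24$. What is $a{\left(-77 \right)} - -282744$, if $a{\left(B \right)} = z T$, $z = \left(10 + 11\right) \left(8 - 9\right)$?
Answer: $282240$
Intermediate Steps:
$z = -21$ ($z = 21 \left(-1\right) = -21$)
$a{\left(B \right)} = -504$ ($a{\left(B \right)} = \left(-21\right) 24 = -504$)
$a{\left(-77 \right)} - -282744 = -504 - -282744 = -504 + 282744 = 282240$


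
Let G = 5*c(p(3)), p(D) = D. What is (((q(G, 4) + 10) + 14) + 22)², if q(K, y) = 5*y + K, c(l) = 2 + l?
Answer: 8281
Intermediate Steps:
G = 25 (G = 5*(2 + 3) = 5*5 = 25)
q(K, y) = K + 5*y
(((q(G, 4) + 10) + 14) + 22)² = ((((25 + 5*4) + 10) + 14) + 22)² = ((((25 + 20) + 10) + 14) + 22)² = (((45 + 10) + 14) + 22)² = ((55 + 14) + 22)² = (69 + 22)² = 91² = 8281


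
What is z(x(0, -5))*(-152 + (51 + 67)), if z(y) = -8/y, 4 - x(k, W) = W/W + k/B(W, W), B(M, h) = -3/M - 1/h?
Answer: 272/3 ≈ 90.667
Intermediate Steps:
B(M, h) = -1/h - 3/M
x(k, W) = 3 + W*k/4 (x(k, W) = 4 - (W/W + k/(-1/W - 3/W)) = 4 - (1 + k/((-4/W))) = 4 - (1 + k*(-W/4)) = 4 - (1 - W*k/4) = 4 + (-1 + W*k/4) = 3 + W*k/4)
z(x(0, -5))*(-152 + (51 + 67)) = (-8/(3 + (¼)*(-5)*0))*(-152 + (51 + 67)) = (-8/(3 + 0))*(-152 + 118) = -8/3*(-34) = 272/3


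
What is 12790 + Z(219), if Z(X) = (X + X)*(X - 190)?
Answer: 25492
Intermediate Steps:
Z(X) = 2*X*(-190 + X) (Z(X) = (2*X)*(-190 + X) = 2*X*(-190 + X))
12790 + Z(219) = 12790 + 2*219*(-190 + 219) = 12790 + 2*219*29 = 12790 + 12702 = 25492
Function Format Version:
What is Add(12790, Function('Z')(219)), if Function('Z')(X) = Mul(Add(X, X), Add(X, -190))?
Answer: 25492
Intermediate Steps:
Function('Z')(X) = Mul(2, X, Add(-190, X)) (Function('Z')(X) = Mul(Mul(2, X), Add(-190, X)) = Mul(2, X, Add(-190, X)))
Add(12790, Function('Z')(219)) = Add(12790, Mul(2, 219, Add(-190, 219))) = Add(12790, Mul(2, 219, 29)) = Add(12790, 12702) = 25492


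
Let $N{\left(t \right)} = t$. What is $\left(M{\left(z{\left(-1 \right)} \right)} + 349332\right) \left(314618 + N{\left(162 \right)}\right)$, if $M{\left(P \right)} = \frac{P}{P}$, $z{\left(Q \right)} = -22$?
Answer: $109963041740$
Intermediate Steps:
$M{\left(P \right)} = 1$
$\left(M{\left(z{\left(-1 \right)} \right)} + 349332\right) \left(314618 + N{\left(162 \right)}\right) = \left(1 + 349332\right) \left(314618 + 162\right) = 349333 \cdot 314780 = 109963041740$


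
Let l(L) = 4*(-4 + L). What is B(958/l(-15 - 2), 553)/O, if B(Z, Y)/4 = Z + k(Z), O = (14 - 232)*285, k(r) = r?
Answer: 958/652365 ≈ 0.0014685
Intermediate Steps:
l(L) = -16 + 4*L
O = -62130 (O = -218*285 = -62130)
B(Z, Y) = 8*Z (B(Z, Y) = 4*(Z + Z) = 4*(2*Z) = 8*Z)
B(958/l(-15 - 2), 553)/O = (8*(958/(-16 + 4*(-15 - 2))))/(-62130) = (8*(958/(-16 + 4*(-17))))*(-1/62130) = (8*(958/(-16 - 68)))*(-1/62130) = (8*(958/(-84)))*(-1/62130) = (8*(958*(-1/84)))*(-1/62130) = (8*(-479/42))*(-1/62130) = -1916/21*(-1/62130) = 958/652365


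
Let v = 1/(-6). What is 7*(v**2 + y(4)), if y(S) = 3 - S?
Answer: -245/36 ≈ -6.8056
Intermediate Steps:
v = -1/6 ≈ -0.16667
7*(v**2 + y(4)) = 7*((-1/6)**2 + (3 - 1*4)) = 7*(1/36 + (3 - 4)) = 7*(1/36 - 1) = 7*(-35/36) = -245/36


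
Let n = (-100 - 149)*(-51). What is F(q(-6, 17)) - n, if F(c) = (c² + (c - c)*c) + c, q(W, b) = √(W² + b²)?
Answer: -12374 + 5*√13 ≈ -12356.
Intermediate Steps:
F(c) = c + c² (F(c) = (c² + 0*c) + c = (c² + 0) + c = c² + c = c + c²)
n = 12699 (n = -249*(-51) = 12699)
F(q(-6, 17)) - n = √((-6)² + 17²)*(1 + √((-6)² + 17²)) - 1*12699 = √(36 + 289)*(1 + √(36 + 289)) - 12699 = √325*(1 + √325) - 12699 = (5*√13)*(1 + 5*√13) - 12699 = 5*√13*(1 + 5*√13) - 12699 = -12699 + 5*√13*(1 + 5*√13)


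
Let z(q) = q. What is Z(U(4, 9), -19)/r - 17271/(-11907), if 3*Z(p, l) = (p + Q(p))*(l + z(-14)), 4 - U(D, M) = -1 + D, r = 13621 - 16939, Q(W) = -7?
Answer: 149522/104517 ≈ 1.4306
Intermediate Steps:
r = -3318
U(D, M) = 5 - D (U(D, M) = 4 - (-1 + D) = 4 + (1 - D) = 5 - D)
Z(p, l) = (-14 + l)*(-7 + p)/3 (Z(p, l) = ((p - 7)*(l - 14))/3 = ((-7 + p)*(-14 + l))/3 = ((-14 + l)*(-7 + p))/3 = (-14 + l)*(-7 + p)/3)
Z(U(4, 9), -19)/r - 17271/(-11907) = (98/3 - 14*(5 - 1*4)/3 - 7/3*(-19) + (1/3)*(-19)*(5 - 1*4))/(-3318) - 17271/(-11907) = (98/3 - 14*(5 - 4)/3 + 133/3 + (1/3)*(-19)*(5 - 4))*(-1/3318) - 17271*(-1/11907) = (98/3 - 14/3*1 + 133/3 + (1/3)*(-19)*1)*(-1/3318) + 1919/1323 = (98/3 - 14/3 + 133/3 - 19/3)*(-1/3318) + 1919/1323 = 66*(-1/3318) + 1919/1323 = -11/553 + 1919/1323 = 149522/104517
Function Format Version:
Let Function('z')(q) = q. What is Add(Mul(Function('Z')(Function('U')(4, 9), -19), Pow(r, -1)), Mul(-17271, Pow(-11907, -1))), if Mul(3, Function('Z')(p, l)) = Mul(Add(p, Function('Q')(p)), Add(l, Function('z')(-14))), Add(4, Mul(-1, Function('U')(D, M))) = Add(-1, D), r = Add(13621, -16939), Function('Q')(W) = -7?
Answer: Rational(149522, 104517) ≈ 1.4306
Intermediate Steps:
r = -3318
Function('U')(D, M) = Add(5, Mul(-1, D)) (Function('U')(D, M) = Add(4, Mul(-1, Add(-1, D))) = Add(4, Add(1, Mul(-1, D))) = Add(5, Mul(-1, D)))
Function('Z')(p, l) = Mul(Rational(1, 3), Add(-14, l), Add(-7, p)) (Function('Z')(p, l) = Mul(Rational(1, 3), Mul(Add(p, -7), Add(l, -14))) = Mul(Rational(1, 3), Mul(Add(-7, p), Add(-14, l))) = Mul(Rational(1, 3), Mul(Add(-14, l), Add(-7, p))) = Mul(Rational(1, 3), Add(-14, l), Add(-7, p)))
Add(Mul(Function('Z')(Function('U')(4, 9), -19), Pow(r, -1)), Mul(-17271, Pow(-11907, -1))) = Add(Mul(Add(Rational(98, 3), Mul(Rational(-14, 3), Add(5, Mul(-1, 4))), Mul(Rational(-7, 3), -19), Mul(Rational(1, 3), -19, Add(5, Mul(-1, 4)))), Pow(-3318, -1)), Mul(-17271, Pow(-11907, -1))) = Add(Mul(Add(Rational(98, 3), Mul(Rational(-14, 3), Add(5, -4)), Rational(133, 3), Mul(Rational(1, 3), -19, Add(5, -4))), Rational(-1, 3318)), Mul(-17271, Rational(-1, 11907))) = Add(Mul(Add(Rational(98, 3), Mul(Rational(-14, 3), 1), Rational(133, 3), Mul(Rational(1, 3), -19, 1)), Rational(-1, 3318)), Rational(1919, 1323)) = Add(Mul(Add(Rational(98, 3), Rational(-14, 3), Rational(133, 3), Rational(-19, 3)), Rational(-1, 3318)), Rational(1919, 1323)) = Add(Mul(66, Rational(-1, 3318)), Rational(1919, 1323)) = Add(Rational(-11, 553), Rational(1919, 1323)) = Rational(149522, 104517)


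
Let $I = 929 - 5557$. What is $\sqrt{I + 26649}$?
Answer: $19 \sqrt{61} \approx 148.39$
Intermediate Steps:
$I = -4628$
$\sqrt{I + 26649} = \sqrt{-4628 + 26649} = \sqrt{22021} = 19 \sqrt{61}$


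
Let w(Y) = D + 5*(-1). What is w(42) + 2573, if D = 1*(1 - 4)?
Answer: 2565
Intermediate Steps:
D = -3 (D = 1*(-3) = -3)
w(Y) = -8 (w(Y) = -3 + 5*(-1) = -3 - 5 = -8)
w(42) + 2573 = -8 + 2573 = 2565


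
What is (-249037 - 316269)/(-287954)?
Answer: 282653/143977 ≈ 1.9632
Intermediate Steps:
(-249037 - 316269)/(-287954) = -565306*(-1/287954) = 282653/143977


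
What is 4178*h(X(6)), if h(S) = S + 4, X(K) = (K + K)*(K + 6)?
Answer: 618344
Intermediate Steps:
X(K) = 2*K*(6 + K) (X(K) = (2*K)*(6 + K) = 2*K*(6 + K))
h(S) = 4 + S
4178*h(X(6)) = 4178*(4 + 2*6*(6 + 6)) = 4178*(4 + 2*6*12) = 4178*(4 + 144) = 4178*148 = 618344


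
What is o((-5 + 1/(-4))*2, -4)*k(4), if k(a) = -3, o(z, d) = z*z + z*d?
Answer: -1827/4 ≈ -456.75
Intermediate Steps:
o(z, d) = z² + d*z
o((-5 + 1/(-4))*2, -4)*k(4) = (((-5 + 1/(-4))*2)*(-4 + (-5 + 1/(-4))*2))*(-3) = (((-5 - ¼)*2)*(-4 + (-5 - ¼)*2))*(-3) = ((-21/4*2)*(-4 - 21/4*2))*(-3) = -21*(-4 - 21/2)/2*(-3) = -21/2*(-29/2)*(-3) = (609/4)*(-3) = -1827/4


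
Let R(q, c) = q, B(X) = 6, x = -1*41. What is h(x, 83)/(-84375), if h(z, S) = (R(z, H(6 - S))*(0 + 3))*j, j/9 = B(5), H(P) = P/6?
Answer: 246/3125 ≈ 0.078720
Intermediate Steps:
x = -41
H(P) = P/6 (H(P) = P*(⅙) = P/6)
j = 54 (j = 9*6 = 54)
h(z, S) = 162*z (h(z, S) = (z*(0 + 3))*54 = (z*3)*54 = (3*z)*54 = 162*z)
h(x, 83)/(-84375) = (162*(-41))/(-84375) = -6642*(-1/84375) = 246/3125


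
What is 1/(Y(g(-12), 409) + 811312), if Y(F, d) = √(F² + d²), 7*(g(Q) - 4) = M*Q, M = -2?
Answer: 39754288/32253122706383 - 7*√8199473/32253122706383 ≈ 1.2320e-6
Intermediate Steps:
g(Q) = 4 - 2*Q/7 (g(Q) = 4 + (-2*Q)/7 = 4 - 2*Q/7)
1/(Y(g(-12), 409) + 811312) = 1/(√((4 - 2/7*(-12))² + 409²) + 811312) = 1/(√((4 + 24/7)² + 167281) + 811312) = 1/(√((52/7)² + 167281) + 811312) = 1/(√(2704/49 + 167281) + 811312) = 1/(√(8199473/49) + 811312) = 1/(√8199473/7 + 811312) = 1/(811312 + √8199473/7)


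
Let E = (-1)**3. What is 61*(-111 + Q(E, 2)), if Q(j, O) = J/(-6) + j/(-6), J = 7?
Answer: -6832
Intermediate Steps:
E = -1
Q(j, O) = -7/6 - j/6 (Q(j, O) = 7/(-6) + j/(-6) = 7*(-1/6) + j*(-1/6) = -7/6 - j/6)
61*(-111 + Q(E, 2)) = 61*(-111 + (-7/6 - 1/6*(-1))) = 61*(-111 + (-7/6 + 1/6)) = 61*(-111 - 1) = 61*(-112) = -6832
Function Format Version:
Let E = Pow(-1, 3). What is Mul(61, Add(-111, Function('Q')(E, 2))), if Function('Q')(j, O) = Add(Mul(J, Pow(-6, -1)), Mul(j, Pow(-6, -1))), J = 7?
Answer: -6832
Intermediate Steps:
E = -1
Function('Q')(j, O) = Add(Rational(-7, 6), Mul(Rational(-1, 6), j)) (Function('Q')(j, O) = Add(Mul(7, Pow(-6, -1)), Mul(j, Pow(-6, -1))) = Add(Mul(7, Rational(-1, 6)), Mul(j, Rational(-1, 6))) = Add(Rational(-7, 6), Mul(Rational(-1, 6), j)))
Mul(61, Add(-111, Function('Q')(E, 2))) = Mul(61, Add(-111, Add(Rational(-7, 6), Mul(Rational(-1, 6), -1)))) = Mul(61, Add(-111, Add(Rational(-7, 6), Rational(1, 6)))) = Mul(61, Add(-111, -1)) = Mul(61, -112) = -6832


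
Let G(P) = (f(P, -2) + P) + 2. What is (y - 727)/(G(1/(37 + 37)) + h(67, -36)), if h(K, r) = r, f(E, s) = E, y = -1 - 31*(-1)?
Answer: 25789/1257 ≈ 20.516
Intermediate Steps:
y = 30 (y = -1 + 31 = 30)
G(P) = 2 + 2*P (G(P) = (P + P) + 2 = 2*P + 2 = 2 + 2*P)
(y - 727)/(G(1/(37 + 37)) + h(67, -36)) = (30 - 727)/((2 + 2/(37 + 37)) - 36) = -697/((2 + 2/74) - 36) = -697/((2 + 2*(1/74)) - 36) = -697/((2 + 1/37) - 36) = -697/(75/37 - 36) = -697/(-1257/37) = -697*(-37/1257) = 25789/1257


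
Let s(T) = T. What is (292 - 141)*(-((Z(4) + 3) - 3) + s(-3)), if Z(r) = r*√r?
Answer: -1661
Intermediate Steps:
Z(r) = r^(3/2)
(292 - 141)*(-((Z(4) + 3) - 3) + s(-3)) = (292 - 141)*(-((4^(3/2) + 3) - 3) - 3) = 151*(-((8 + 3) - 3) - 3) = 151*(-(11 - 3) - 3) = 151*(-1*8 - 3) = 151*(-8 - 3) = 151*(-11) = -1661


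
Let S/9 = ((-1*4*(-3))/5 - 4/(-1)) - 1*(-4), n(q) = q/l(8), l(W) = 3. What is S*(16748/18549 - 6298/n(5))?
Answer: -18219815432/51525 ≈ -3.5361e+5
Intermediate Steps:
n(q) = q/3
S = 468/5 (S = 9*(((-1*4*(-3))/5 - 4/(-1)) - 1*(-4)) = 9*((-4*(-3)*(⅕) - 4*(-1)) + 4) = 9*((12*(⅕) + 4) + 4) = 9*((12/5 + 4) + 4) = 9*(32/5 + 4) = 9*(52/5) = 468/5 ≈ 93.600)
S*(16748/18549 - 6298/n(5)) = 468*(16748/18549 - 6298/((⅓)*5))/5 = 468*(16748*(1/18549) - 6298/5/3)/5 = 468*(16748/18549 - 6298*⅗)/5 = 468*(16748/18549 - 18894/5)/5 = (468/5)*(-350381066/92745) = -18219815432/51525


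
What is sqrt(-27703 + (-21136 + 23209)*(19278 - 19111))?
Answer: 2*sqrt(79622) ≈ 564.35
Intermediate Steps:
sqrt(-27703 + (-21136 + 23209)*(19278 - 19111)) = sqrt(-27703 + 2073*167) = sqrt(-27703 + 346191) = sqrt(318488) = 2*sqrt(79622)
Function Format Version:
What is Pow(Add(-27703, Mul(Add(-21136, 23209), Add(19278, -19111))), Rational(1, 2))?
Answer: Mul(2, Pow(79622, Rational(1, 2))) ≈ 564.35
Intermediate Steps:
Pow(Add(-27703, Mul(Add(-21136, 23209), Add(19278, -19111))), Rational(1, 2)) = Pow(Add(-27703, Mul(2073, 167)), Rational(1, 2)) = Pow(Add(-27703, 346191), Rational(1, 2)) = Pow(318488, Rational(1, 2)) = Mul(2, Pow(79622, Rational(1, 2)))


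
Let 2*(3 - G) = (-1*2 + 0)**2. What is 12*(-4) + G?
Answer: -47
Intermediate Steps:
G = 1 (G = 3 - (-1*2 + 0)**2/2 = 3 - (-2 + 0)**2/2 = 3 - 1/2*(-2)**2 = 3 - 1/2*4 = 3 - 2 = 1)
12*(-4) + G = 12*(-4) + 1 = -48 + 1 = -47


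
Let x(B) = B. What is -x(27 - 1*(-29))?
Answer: -56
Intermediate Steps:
-x(27 - 1*(-29)) = -(27 - 1*(-29)) = -(27 + 29) = -1*56 = -56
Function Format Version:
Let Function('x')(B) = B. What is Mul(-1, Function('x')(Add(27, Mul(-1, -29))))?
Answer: -56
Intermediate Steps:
Mul(-1, Function('x')(Add(27, Mul(-1, -29)))) = Mul(-1, Add(27, Mul(-1, -29))) = Mul(-1, Add(27, 29)) = Mul(-1, 56) = -56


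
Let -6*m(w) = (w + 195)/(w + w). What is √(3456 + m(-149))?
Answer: √2762180178/894 ≈ 58.788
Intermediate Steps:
m(w) = -(195 + w)/(12*w) (m(w) = -(w + 195)/(6*(w + w)) = -(195 + w)/(6*(2*w)) = -(195 + w)*1/(2*w)/6 = -(195 + w)/(12*w))
√(3456 + m(-149)) = √(3456 + (1/12)*(-195 - 1*(-149))/(-149)) = √(3456 + (1/12)*(-1/149)*(-195 + 149)) = √(3456 + (1/12)*(-1/149)*(-46)) = √(3456 + 23/894) = √(3089687/894) = √2762180178/894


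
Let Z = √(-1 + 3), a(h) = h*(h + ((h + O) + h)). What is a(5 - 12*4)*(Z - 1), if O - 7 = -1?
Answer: -5289 + 5289*√2 ≈ 2190.8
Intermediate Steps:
O = 6 (O = 7 - 1 = 6)
a(h) = h*(6 + 3*h) (a(h) = h*(h + ((h + 6) + h)) = h*(h + ((6 + h) + h)) = h*(h + (6 + 2*h)) = h*(6 + 3*h))
Z = √2 ≈ 1.4142
a(5 - 12*4)*(Z - 1) = (3*(5 - 12*4)*(2 + (5 - 12*4)))*(√2 - 1) = (3*(5 - 3*16)*(2 + (5 - 3*16)))*(-1 + √2) = (3*(5 - 48)*(2 + (5 - 48)))*(-1 + √2) = (3*(-43)*(2 - 43))*(-1 + √2) = (3*(-43)*(-41))*(-1 + √2) = 5289*(-1 + √2) = -5289 + 5289*√2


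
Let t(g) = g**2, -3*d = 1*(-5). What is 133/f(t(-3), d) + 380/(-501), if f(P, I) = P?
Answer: 21071/1503 ≈ 14.019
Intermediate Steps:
d = 5/3 (d = -(-5)/3 = -1/3*(-5) = 5/3 ≈ 1.6667)
133/f(t(-3), d) + 380/(-501) = 133/((-3)**2) + 380/(-501) = 133/9 + 380*(-1/501) = 133*(1/9) - 380/501 = 133/9 - 380/501 = 21071/1503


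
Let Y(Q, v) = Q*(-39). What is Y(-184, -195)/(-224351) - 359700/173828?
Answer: -20486611107/9749621407 ≈ -2.1013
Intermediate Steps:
Y(Q, v) = -39*Q
Y(-184, -195)/(-224351) - 359700/173828 = -39*(-184)/(-224351) - 359700/173828 = 7176*(-1/224351) - 359700*1/173828 = -7176/224351 - 89925/43457 = -20486611107/9749621407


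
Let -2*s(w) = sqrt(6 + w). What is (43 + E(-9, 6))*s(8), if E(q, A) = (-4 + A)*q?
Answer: -25*sqrt(14)/2 ≈ -46.771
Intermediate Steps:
s(w) = -sqrt(6 + w)/2
E(q, A) = q*(-4 + A)
(43 + E(-9, 6))*s(8) = (43 - 9*(-4 + 6))*(-sqrt(6 + 8)/2) = (43 - 9*2)*(-sqrt(14)/2) = (43 - 18)*(-sqrt(14)/2) = 25*(-sqrt(14)/2) = -25*sqrt(14)/2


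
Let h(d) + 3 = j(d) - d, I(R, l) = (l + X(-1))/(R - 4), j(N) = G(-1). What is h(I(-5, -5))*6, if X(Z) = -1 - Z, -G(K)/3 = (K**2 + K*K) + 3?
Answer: -334/3 ≈ -111.33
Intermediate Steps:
G(K) = -9 - 6*K**2 (G(K) = -3*((K**2 + K*K) + 3) = -3*((K**2 + K**2) + 3) = -3*(2*K**2 + 3) = -3*(3 + 2*K**2) = -9 - 6*K**2)
j(N) = -15 (j(N) = -9 - 6*(-1)**2 = -9 - 6*1 = -9 - 6 = -15)
I(R, l) = l/(-4 + R) (I(R, l) = (l + (-1 - 1*(-1)))/(R - 4) = (l + (-1 + 1))/(-4 + R) = (l + 0)/(-4 + R) = l/(-4 + R))
h(d) = -18 - d (h(d) = -3 + (-15 - d) = -18 - d)
h(I(-5, -5))*6 = (-18 - (-5)/(-4 - 5))*6 = (-18 - (-5)/(-9))*6 = (-18 - (-5)*(-1)/9)*6 = (-18 - 1*5/9)*6 = (-18 - 5/9)*6 = -167/9*6 = -334/3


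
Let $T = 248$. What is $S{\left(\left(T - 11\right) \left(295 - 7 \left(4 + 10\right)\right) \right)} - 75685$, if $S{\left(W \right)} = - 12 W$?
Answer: $-635953$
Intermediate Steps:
$S{\left(\left(T - 11\right) \left(295 - 7 \left(4 + 10\right)\right) \right)} - 75685 = - 12 \left(248 - 11\right) \left(295 - 7 \left(4 + 10\right)\right) - 75685 = - 12 \cdot 237 \left(295 - 98\right) - 75685 = - 12 \cdot 237 \cdot 197 - 75685 = \left(-12\right) 46689 - 75685 = -560268 - 75685 = -635953$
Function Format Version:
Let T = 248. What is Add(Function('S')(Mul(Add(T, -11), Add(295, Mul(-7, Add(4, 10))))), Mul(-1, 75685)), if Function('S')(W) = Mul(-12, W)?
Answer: -635953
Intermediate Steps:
Add(Function('S')(Mul(Add(T, -11), Add(295, Mul(-7, Add(4, 10))))), Mul(-1, 75685)) = Add(Mul(-12, Mul(Add(248, -11), Add(295, Mul(-7, Add(4, 10))))), Mul(-1, 75685)) = Add(Mul(-12, Mul(237, Add(295, Mul(-7, 14)))), -75685) = Add(Mul(-12, Mul(237, Add(295, -98))), -75685) = Add(Mul(-12, Mul(237, 197)), -75685) = Add(Mul(-12, 46689), -75685) = Add(-560268, -75685) = -635953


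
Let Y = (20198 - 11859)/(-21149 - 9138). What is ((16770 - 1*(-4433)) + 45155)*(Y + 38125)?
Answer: 2471693228448/977 ≈ 2.5299e+9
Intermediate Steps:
Y = -269/977 (Y = 8339/(-30287) = 8339*(-1/30287) = -269/977 ≈ -0.27533)
((16770 - 1*(-4433)) + 45155)*(Y + 38125) = ((16770 - 1*(-4433)) + 45155)*(-269/977 + 38125) = ((16770 + 4433) + 45155)*(37247856/977) = (21203 + 45155)*(37247856/977) = 66358*(37247856/977) = 2471693228448/977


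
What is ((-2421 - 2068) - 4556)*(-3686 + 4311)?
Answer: -5653125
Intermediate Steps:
((-2421 - 2068) - 4556)*(-3686 + 4311) = (-4489 - 4556)*625 = -9045*625 = -5653125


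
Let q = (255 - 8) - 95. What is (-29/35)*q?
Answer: -4408/35 ≈ -125.94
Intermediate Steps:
q = 152 (q = 247 - 95 = 152)
(-29/35)*q = -29/35*152 = -4408/35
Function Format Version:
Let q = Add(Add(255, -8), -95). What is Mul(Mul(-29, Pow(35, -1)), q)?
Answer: Rational(-4408, 35) ≈ -125.94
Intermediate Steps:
q = 152 (q = Add(247, -95) = 152)
Mul(Mul(-29, Pow(35, -1)), q) = Mul(Mul(-29, Pow(35, -1)), 152) = Mul(Mul(-29, Rational(1, 35)), 152) = Mul(Rational(-29, 35), 152) = Rational(-4408, 35)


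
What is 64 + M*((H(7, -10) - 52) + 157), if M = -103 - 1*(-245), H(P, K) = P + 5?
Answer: 16678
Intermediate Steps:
H(P, K) = 5 + P
M = 142 (M = -103 + 245 = 142)
64 + M*((H(7, -10) - 52) + 157) = 64 + 142*(((5 + 7) - 52) + 157) = 64 + 142*((12 - 52) + 157) = 64 + 142*(-40 + 157) = 64 + 142*117 = 64 + 16614 = 16678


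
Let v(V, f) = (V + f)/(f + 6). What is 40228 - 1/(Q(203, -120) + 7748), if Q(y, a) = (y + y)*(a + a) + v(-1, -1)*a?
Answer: 3606198833/89644 ≈ 40228.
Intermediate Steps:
v(V, f) = (V + f)/(6 + f)
Q(y, a) = -2*a/5 + 4*a*y (Q(y, a) = (y + y)*(a + a) + ((-1 - 1)/(6 - 1))*a = (2*y)*(2*a) + (-2/5)*a = 4*a*y + ((⅕)*(-2))*a = 4*a*y - 2*a/5 = -2*a/5 + 4*a*y)
40228 - 1/(Q(203, -120) + 7748) = 40228 - 1/((⅖)*(-120)*(-1 + 10*203) + 7748) = 40228 - 1/((⅖)*(-120)*(-1 + 2030) + 7748) = 40228 - 1/((⅖)*(-120)*2029 + 7748) = 40228 - 1/(-97392 + 7748) = 40228 - 1/(-89644) = 40228 - 1*(-1/89644) = 40228 + 1/89644 = 3606198833/89644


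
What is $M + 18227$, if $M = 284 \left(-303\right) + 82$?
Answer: $-67743$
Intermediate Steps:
$M = -85970$ ($M = -86052 + 82 = -85970$)
$M + 18227 = -85970 + 18227 = -67743$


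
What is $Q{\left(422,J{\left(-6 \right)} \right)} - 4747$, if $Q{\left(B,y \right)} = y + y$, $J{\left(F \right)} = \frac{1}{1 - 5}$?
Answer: $- \frac{9495}{2} \approx -4747.5$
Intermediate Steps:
$J{\left(F \right)} = - \frac{1}{4}$ ($J{\left(F \right)} = \frac{1}{-4} = - \frac{1}{4}$)
$Q{\left(B,y \right)} = 2 y$
$Q{\left(422,J{\left(-6 \right)} \right)} - 4747 = 2 \left(- \frac{1}{4}\right) - 4747 = - \frac{1}{2} - 4747 = - \frac{9495}{2}$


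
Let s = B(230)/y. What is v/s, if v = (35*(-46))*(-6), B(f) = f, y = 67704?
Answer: 2843568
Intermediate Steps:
s = 115/33852 (s = 230/67704 = 230*(1/67704) = 115/33852 ≈ 0.0033971)
v = 9660 (v = -1610*(-6) = 9660)
v/s = 9660/(115/33852) = 9660*(33852/115) = 2843568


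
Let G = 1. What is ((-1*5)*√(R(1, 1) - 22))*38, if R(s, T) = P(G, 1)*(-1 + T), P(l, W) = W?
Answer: -190*I*√22 ≈ -891.18*I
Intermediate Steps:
R(s, T) = -1 + T (R(s, T) = 1*(-1 + T) = -1 + T)
((-1*5)*√(R(1, 1) - 22))*38 = ((-1*5)*√((-1 + 1) - 22))*38 = -5*√(0 - 22)*38 = -5*I*√22*38 = -190*I*√22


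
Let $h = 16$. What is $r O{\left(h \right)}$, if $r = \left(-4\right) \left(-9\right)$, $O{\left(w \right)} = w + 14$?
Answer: $1080$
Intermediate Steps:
$O{\left(w \right)} = 14 + w$
$r = 36$
$r O{\left(h \right)} = 36 \left(14 + 16\right) = 36 \cdot 30 = 1080$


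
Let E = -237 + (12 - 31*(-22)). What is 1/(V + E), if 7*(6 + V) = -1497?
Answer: 7/1660 ≈ 0.0042169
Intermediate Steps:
V = -1539/7 (V = -6 + (1/7)*(-1497) = -6 - 1497/7 = -1539/7 ≈ -219.86)
E = 457 (E = -237 + (12 + 682) = -237 + 694 = 457)
1/(V + E) = 1/(-1539/7 + 457) = 1/(1660/7) = 7/1660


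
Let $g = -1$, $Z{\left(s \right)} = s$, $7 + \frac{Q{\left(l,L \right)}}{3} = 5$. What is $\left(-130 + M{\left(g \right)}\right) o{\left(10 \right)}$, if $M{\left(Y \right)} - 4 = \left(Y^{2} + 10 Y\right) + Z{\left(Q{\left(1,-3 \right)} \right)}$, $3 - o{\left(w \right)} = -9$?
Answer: $-1692$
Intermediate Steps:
$Q{\left(l,L \right)} = -6$ ($Q{\left(l,L \right)} = -21 + 3 \cdot 5 = -21 + 15 = -6$)
$o{\left(w \right)} = 12$ ($o{\left(w \right)} = 3 - -9 = 3 + 9 = 12$)
$M{\left(Y \right)} = -2 + Y^{2} + 10 Y$ ($M{\left(Y \right)} = 4 - \left(6 - Y^{2} - 10 Y\right) = 4 + \left(-6 + Y^{2} + 10 Y\right) = -2 + Y^{2} + 10 Y$)
$\left(-130 + M{\left(g \right)}\right) o{\left(10 \right)} = \left(-130 + \left(-2 + \left(-1\right)^{2} + 10 \left(-1\right)\right)\right) 12 = \left(-130 - 11\right) 12 = \left(-141\right) 12 = -1692$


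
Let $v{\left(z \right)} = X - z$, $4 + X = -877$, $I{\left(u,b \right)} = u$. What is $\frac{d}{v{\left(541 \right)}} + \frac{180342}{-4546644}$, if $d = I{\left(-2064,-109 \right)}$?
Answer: $\frac{253550747}{179592438} \approx 1.4118$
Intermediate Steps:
$X = -881$ ($X = -4 - 877 = -881$)
$v{\left(z \right)} = -881 - z$
$d = -2064$
$\frac{d}{v{\left(541 \right)}} + \frac{180342}{-4546644} = - \frac{2064}{-881 - 541} + \frac{180342}{-4546644} = - \frac{2064}{-881 - 541} + 180342 \left(- \frac{1}{4546644}\right) = - \frac{2064}{-1422} - \frac{30057}{757774} = \left(-2064\right) \left(- \frac{1}{1422}\right) - \frac{30057}{757774} = \frac{344}{237} - \frac{30057}{757774} = \frac{253550747}{179592438}$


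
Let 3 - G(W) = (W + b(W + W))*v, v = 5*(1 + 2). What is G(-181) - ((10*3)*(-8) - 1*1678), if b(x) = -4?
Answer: 4696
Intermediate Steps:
v = 15 (v = 5*3 = 15)
G(W) = 63 - 15*W (G(W) = 3 - (W - 4)*15 = 3 - (-4 + W)*15 = 3 - (-60 + 15*W) = 3 + (60 - 15*W) = 63 - 15*W)
G(-181) - ((10*3)*(-8) - 1*1678) = (63 - 15*(-181)) - ((10*3)*(-8) - 1*1678) = (63 + 2715) - (30*(-8) - 1678) = 2778 - (-240 - 1678) = 2778 - 1*(-1918) = 2778 + 1918 = 4696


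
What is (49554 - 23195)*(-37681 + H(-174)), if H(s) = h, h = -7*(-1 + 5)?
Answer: -993971531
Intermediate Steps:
h = -28 (h = -7*4 = -28)
H(s) = -28
(49554 - 23195)*(-37681 + H(-174)) = (49554 - 23195)*(-37681 - 28) = 26359*(-37709) = -993971531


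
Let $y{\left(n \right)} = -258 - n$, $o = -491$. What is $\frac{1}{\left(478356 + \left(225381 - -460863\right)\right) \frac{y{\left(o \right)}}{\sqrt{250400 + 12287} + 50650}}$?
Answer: $\frac{1013}{5427036} + \frac{\sqrt{262687}}{271351800} \approx 0.00018855$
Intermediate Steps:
$\frac{1}{\left(478356 + \left(225381 - -460863\right)\right) \frac{y{\left(o \right)}}{\sqrt{250400 + 12287} + 50650}} = \frac{1}{\left(478356 + \left(225381 - -460863\right)\right) \frac{-258 - -491}{\sqrt{250400 + 12287} + 50650}} = \frac{1}{\left(478356 + \left(225381 + 460863\right)\right) \frac{-258 + 491}{\sqrt{262687} + 50650}} = \frac{1}{\left(478356 + 686244\right) \frac{233}{50650 + \sqrt{262687}}} = \frac{\frac{50650}{233} + \frac{\sqrt{262687}}{233}}{1164600} = \frac{1013}{5427036} + \frac{\sqrt{262687}}{271351800}$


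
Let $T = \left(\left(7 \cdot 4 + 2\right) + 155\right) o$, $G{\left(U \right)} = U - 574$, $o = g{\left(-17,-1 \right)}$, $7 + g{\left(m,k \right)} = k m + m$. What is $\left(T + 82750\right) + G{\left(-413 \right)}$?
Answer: $80468$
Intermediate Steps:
$g{\left(m,k \right)} = -7 + m + k m$ ($g{\left(m,k \right)} = -7 + \left(k m + m\right) = -7 + \left(m + k m\right) = -7 + m + k m$)
$o = -7$ ($o = -7 - 17 - -17 = -7 - 17 + 17 = -7$)
$G{\left(U \right)} = -574 + U$
$T = -1295$ ($T = \left(\left(7 \cdot 4 + 2\right) + 155\right) \left(-7\right) = \left(\left(28 + 2\right) + 155\right) \left(-7\right) = \left(30 + 155\right) \left(-7\right) = 185 \left(-7\right) = -1295$)
$\left(T + 82750\right) + G{\left(-413 \right)} = \left(-1295 + 82750\right) - 987 = 81455 - 987 = 80468$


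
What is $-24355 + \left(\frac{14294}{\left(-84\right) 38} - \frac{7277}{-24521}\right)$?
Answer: $- \frac{136187018525}{5590788} \approx -24359.0$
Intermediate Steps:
$-24355 + \left(\frac{14294}{\left(-84\right) 38} - \frac{7277}{-24521}\right) = -24355 + \left(\frac{14294}{-3192} - - \frac{7277}{24521}\right) = -24355 + \left(14294 \left(- \frac{1}{3192}\right) + \frac{7277}{24521}\right) = -24355 + \left(- \frac{1021}{228} + \frac{7277}{24521}\right) = -24355 - \frac{23376785}{5590788} = - \frac{136187018525}{5590788}$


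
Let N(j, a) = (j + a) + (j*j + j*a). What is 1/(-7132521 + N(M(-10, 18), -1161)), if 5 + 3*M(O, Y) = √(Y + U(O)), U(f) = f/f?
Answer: -32092847/228877949046652 + 1745*√19/228877949046652 ≈ -1.4018e-7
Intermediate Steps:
U(f) = 1
M(O, Y) = -5/3 + √(1 + Y)/3 (M(O, Y) = -5/3 + √(Y + 1)/3 = -5/3 + √(1 + Y)/3)
N(j, a) = a + j + j² + a*j (N(j, a) = (a + j) + (j² + a*j) = a + j + j² + a*j)
1/(-7132521 + N(M(-10, 18), -1161)) = 1/(-7132521 + (-1161 + (-5/3 + √(1 + 18)/3) + (-5/3 + √(1 + 18)/3)² - 1161*(-5/3 + √(1 + 18)/3))) = 1/(-7132521 + (-1161 + (-5/3 + √19/3) + (-5/3 + √19/3)² - 1161*(-5/3 + √19/3))) = 1/(-7132521 + (-1161 + (-5/3 + √19/3) + (-5/3 + √19/3)² + (1935 - 387*√19))) = 1/(-7132521 + (2317/3 + (-5/3 + √19/3)² - 1160*√19/3)) = 1/(-21395246/3 + (-5/3 + √19/3)² - 1160*√19/3)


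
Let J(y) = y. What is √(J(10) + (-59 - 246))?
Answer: I*√295 ≈ 17.176*I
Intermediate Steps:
√(J(10) + (-59 - 246)) = √(10 + (-59 - 246)) = √(10 - 305) = √(-295) = I*√295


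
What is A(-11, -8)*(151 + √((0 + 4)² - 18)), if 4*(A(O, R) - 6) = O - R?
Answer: 3171/4 + 21*I*√2/4 ≈ 792.75 + 7.4246*I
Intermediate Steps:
A(O, R) = 6 - R/4 + O/4 (A(O, R) = 6 + (O - R)/4 = 6 + (-R/4 + O/4) = 6 - R/4 + O/4)
A(-11, -8)*(151 + √((0 + 4)² - 18)) = (6 - ¼*(-8) + (¼)*(-11))*(151 + √((0 + 4)² - 18)) = (6 + 2 - 11/4)*(151 + √(4² - 18)) = 21*(151 + √(16 - 18))/4 = 21*(151 + √(-2))/4 = 21*(151 + I*√2)/4 = 3171/4 + 21*I*√2/4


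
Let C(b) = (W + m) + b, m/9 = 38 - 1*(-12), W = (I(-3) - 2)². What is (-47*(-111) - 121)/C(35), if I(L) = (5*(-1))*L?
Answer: 2548/327 ≈ 7.7920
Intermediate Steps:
I(L) = -5*L
W = 169 (W = (-5*(-3) - 2)² = (15 - 2)² = 13² = 169)
m = 450 (m = 9*(38 - 1*(-12)) = 9*(38 + 12) = 9*50 = 450)
C(b) = 619 + b (C(b) = (169 + 450) + b = 619 + b)
(-47*(-111) - 121)/C(35) = (-47*(-111) - 121)/(619 + 35) = (5217 - 121)/654 = 5096*(1/654) = 2548/327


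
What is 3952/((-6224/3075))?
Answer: -759525/389 ≈ -1952.5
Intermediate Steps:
3952/((-6224/3075)) = 3952/((-6224*1/3075)) = 3952/(-6224/3075) = 3952*(-3075/6224) = -759525/389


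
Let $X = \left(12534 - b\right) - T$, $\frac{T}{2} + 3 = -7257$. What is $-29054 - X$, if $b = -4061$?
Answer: $-60169$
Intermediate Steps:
$T = -14520$ ($T = -6 + 2 \left(-7257\right) = -6 - 14514 = -14520$)
$X = 31115$ ($X = \left(12534 - -4061\right) - -14520 = \left(12534 + 4061\right) + 14520 = 16595 + 14520 = 31115$)
$-29054 - X = -29054 - 31115 = -60169$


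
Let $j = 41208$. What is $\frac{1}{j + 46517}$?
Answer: $\frac{1}{87725} \approx 1.1399 \cdot 10^{-5}$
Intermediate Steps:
$\frac{1}{j + 46517} = \frac{1}{41208 + 46517} = \frac{1}{87725}$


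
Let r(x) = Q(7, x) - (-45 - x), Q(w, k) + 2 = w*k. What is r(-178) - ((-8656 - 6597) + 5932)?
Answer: 7940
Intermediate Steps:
Q(w, k) = -2 + k*w (Q(w, k) = -2 + w*k = -2 + k*w)
r(x) = 43 + 8*x (r(x) = (-2 + x*7) - (-45 - x) = (-2 + 7*x) + (45 + x) = 43 + 8*x)
r(-178) - ((-8656 - 6597) + 5932) = (43 + 8*(-178)) - ((-8656 - 6597) + 5932) = (43 - 1424) - (-15253 + 5932) = -1381 - 1*(-9321) = -1381 + 9321 = 7940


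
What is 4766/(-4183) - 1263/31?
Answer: -5430875/129673 ≈ -41.881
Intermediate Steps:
4766/(-4183) - 1263/31 = 4766*(-1/4183) - 1263*1/31 = -4766/4183 - 1263/31 = -5430875/129673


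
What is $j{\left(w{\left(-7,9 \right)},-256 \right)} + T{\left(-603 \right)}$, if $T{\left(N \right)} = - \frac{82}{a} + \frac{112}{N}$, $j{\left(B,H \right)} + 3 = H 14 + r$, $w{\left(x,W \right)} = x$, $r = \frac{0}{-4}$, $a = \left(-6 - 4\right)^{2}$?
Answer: $- \frac{108178373}{30150} \approx -3588.0$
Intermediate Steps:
$a = 100$ ($a = \left(-10\right)^{2} = 100$)
$r = 0$ ($r = 0 \left(- \frac{1}{4}\right) = 0$)
$j{\left(B,H \right)} = -3 + 14 H$ ($j{\left(B,H \right)} = -3 + \left(H 14 + 0\right) = -3 + \left(14 H + 0\right) = -3 + 14 H$)
$T{\left(N \right)} = - \frac{41}{50} + \frac{112}{N}$ ($T{\left(N \right)} = - \frac{82}{100} + \frac{112}{N} = \left(-82\right) \frac{1}{100} + \frac{112}{N} = - \frac{41}{50} + \frac{112}{N}$)
$j{\left(w{\left(-7,9 \right)},-256 \right)} + T{\left(-603 \right)} = \left(-3 + 14 \left(-256\right)\right) - \left(\frac{41}{50} - \frac{112}{-603}\right) = \left(-3 - 3584\right) + \left(- \frac{41}{50} + 112 \left(- \frac{1}{603}\right)\right) = -3587 - \frac{30323}{30150} = - \frac{108178373}{30150}$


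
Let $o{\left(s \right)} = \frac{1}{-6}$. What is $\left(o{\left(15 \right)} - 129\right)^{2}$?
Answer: $\frac{600625}{36} \approx 16684.0$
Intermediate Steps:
$o{\left(s \right)} = - \frac{1}{6}$
$\left(o{\left(15 \right)} - 129\right)^{2} = \left(- \frac{1}{6} - 129\right)^{2} = \left(- \frac{775}{6}\right)^{2} = \frac{600625}{36}$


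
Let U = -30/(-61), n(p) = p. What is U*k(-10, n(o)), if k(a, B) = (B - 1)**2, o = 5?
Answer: 480/61 ≈ 7.8689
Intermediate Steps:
k(a, B) = (-1 + B)**2
U = 30/61 (U = -30*(-1/61) = 30/61 ≈ 0.49180)
U*k(-10, n(o)) = 30*(-1 + 5)**2/61 = (30/61)*4**2 = (30/61)*16 = 480/61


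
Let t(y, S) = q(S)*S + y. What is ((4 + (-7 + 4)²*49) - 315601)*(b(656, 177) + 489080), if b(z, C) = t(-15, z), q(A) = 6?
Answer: -155372223156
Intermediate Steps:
t(y, S) = y + 6*S (t(y, S) = 6*S + y = y + 6*S)
b(z, C) = -15 + 6*z
((4 + (-7 + 4)²*49) - 315601)*(b(656, 177) + 489080) = ((4 + (-7 + 4)²*49) - 315601)*((-15 + 6*656) + 489080) = ((4 + (-3)²*49) - 315601)*((-15 + 3936) + 489080) = ((4 + 9*49) - 315601)*(3921 + 489080) = ((4 + 441) - 315601)*493001 = (445 - 315601)*493001 = -315156*493001 = -155372223156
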